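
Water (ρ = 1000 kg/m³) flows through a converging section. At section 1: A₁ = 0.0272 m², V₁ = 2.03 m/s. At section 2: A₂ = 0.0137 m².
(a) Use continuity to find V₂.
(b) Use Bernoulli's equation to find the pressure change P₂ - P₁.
(a) Continuity: A₁V₁=A₂V₂ -> V₂=A₁V₁/A₂=0.0272*2.03/0.0137=4.03 m/s
(b) Bernoulli: P₂-P₁=0.5*rho*(V₁^2-V₂^2)/1000=0.5*1000*(2.03^2-4.03^2)/1000=-6.06 kPa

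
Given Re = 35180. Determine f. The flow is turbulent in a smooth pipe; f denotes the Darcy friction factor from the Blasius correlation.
Formula: f = \frac{0.316}{Re^{0.25}}
f = 0.316/35180^0.25 = 0.02307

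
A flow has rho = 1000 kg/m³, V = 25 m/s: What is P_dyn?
Formula: P_{dyn} = \frac{1}{2} \rho V^2
P_dyn = 0.5·1000·25²/1000 = 312.5 kPa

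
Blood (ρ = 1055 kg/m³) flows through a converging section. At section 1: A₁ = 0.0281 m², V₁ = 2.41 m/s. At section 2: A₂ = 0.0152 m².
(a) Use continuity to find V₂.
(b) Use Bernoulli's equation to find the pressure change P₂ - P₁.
(a) Continuity: A₁V₁=A₂V₂ -> V₂=A₁V₁/A₂=0.0281*2.41/0.0152=4.46 m/s
(b) Bernoulli: P₂-P₁=0.5*rho*(V₁^2-V₂^2)/1000=0.5*1055*(2.41^2-4.46^2)/1000=-7.429 kPa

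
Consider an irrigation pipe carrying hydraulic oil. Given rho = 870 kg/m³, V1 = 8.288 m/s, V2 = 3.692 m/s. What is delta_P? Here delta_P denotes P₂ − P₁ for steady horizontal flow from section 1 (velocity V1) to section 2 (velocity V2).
Formula: \Delta P = \frac{1}{2} \rho (V_1^2 - V_2^2)
delta_P = 0.5·870·(8.288² − 3.692²)/1000 = 23.95 kPa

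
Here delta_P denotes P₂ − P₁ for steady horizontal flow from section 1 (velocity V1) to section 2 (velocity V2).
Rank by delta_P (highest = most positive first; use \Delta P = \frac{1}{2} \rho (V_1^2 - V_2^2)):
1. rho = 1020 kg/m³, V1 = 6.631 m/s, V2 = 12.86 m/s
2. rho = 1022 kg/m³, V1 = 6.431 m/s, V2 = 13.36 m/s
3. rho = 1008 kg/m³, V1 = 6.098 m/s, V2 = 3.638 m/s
Case 1: delta_P = -61.92 kPa
Case 2: delta_P = -70.07 kPa
Case 3: delta_P = 12.07 kPa
Ranking (highest first): 3, 1, 2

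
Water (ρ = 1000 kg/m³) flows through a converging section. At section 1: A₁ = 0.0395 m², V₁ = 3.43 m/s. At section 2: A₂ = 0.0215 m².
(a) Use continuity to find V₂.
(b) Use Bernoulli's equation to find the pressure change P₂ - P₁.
(a) Continuity: A₁V₁=A₂V₂ -> V₂=A₁V₁/A₂=0.0395*3.43/0.0215=6.30 m/s
(b) Bernoulli: P₂-P₁=0.5*rho*(V₁^2-V₂^2)/1000=0.5*1000*(3.43^2-6.30^2)/1000=-13.96 kPa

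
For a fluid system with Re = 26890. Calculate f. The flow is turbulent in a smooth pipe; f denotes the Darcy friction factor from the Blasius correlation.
Formula: f = \frac{0.316}{Re^{0.25}}
f = 0.316/26890^0.25 = 0.02468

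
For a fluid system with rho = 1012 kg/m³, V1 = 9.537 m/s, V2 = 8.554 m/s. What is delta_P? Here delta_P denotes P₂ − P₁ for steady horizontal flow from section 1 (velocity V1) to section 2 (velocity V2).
Formula: \Delta P = \frac{1}{2} \rho (V_1^2 - V_2^2)
delta_P = 0.5·1012·(9.537² − 8.554²)/1000 = 8.998 kPa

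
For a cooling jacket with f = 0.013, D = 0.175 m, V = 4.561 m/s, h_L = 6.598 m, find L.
Formula: h_L = f \frac{L}{D} \frac{V^2}{2g}
Substituting knowns: 6.598 = 0.013·(L/0.175)·4.561²/(2·9.81)
Solving for L: L = 6.598·2·9.81·0.175/(0.013·4.561²) = 83.77 m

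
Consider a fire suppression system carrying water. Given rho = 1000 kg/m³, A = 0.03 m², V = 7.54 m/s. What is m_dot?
Formula: \dot{m} = \rho A V
m_dot = 1000·0.03·7.54 = 226.2 kg/s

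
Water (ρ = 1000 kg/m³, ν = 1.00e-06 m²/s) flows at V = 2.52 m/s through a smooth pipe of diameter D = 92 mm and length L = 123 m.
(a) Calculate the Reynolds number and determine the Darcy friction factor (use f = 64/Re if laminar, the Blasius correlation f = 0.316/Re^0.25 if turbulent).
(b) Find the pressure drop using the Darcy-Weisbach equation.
(a) Re = V·D/ν = 2.52·0.092/1.00e-06 = 231840 → turbulent (Re > 4000); f = 0.316/Re^0.25 = 0.316/231840^0.25 = 0.014401 (Blasius is strictly valid for Re ≲ 1e5; used here as the smooth-pipe estimate the problem specifies)
(b) Darcy-Weisbach: ΔP = f·(L/D)·½ρV²/1000 = 0.014401·(123/0.092)·½·1000·2.52²/1000 = 61.13 kPa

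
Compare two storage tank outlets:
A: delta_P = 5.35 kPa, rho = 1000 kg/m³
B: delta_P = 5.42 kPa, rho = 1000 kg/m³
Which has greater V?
V(A) = 3.271 m/s, V(B) = 3.292 m/s. Answer: B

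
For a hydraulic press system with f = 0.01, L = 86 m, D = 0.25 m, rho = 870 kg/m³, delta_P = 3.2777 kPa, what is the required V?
Formula: \Delta P = f \frac{L}{D} \frac{\rho V^2}{2}
Substituting knowns: 3.2777 = 0.01·(86/0.25)·0.5·870·V²/1000
Solving for V: V = √((3.2777·1000)/(0.01·(86/0.25)·0.5·870)) = 1.48 m/s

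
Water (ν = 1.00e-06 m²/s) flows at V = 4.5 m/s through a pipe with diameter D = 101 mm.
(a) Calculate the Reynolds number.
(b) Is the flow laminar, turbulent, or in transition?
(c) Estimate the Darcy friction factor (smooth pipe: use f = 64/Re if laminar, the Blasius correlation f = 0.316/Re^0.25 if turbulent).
(a) Re = V·D/ν = 4.5·0.101/1.00e-06 = 454500
(b) Flow regime: turbulent (Re > 4000)
(c) Friction factor: f = 0.316/Re^0.25 = 0.316/454500^0.25 = 0.01217 (Blasius is strictly valid for Re ≲ 1e5; used here as the smooth-pipe estimate the problem specifies)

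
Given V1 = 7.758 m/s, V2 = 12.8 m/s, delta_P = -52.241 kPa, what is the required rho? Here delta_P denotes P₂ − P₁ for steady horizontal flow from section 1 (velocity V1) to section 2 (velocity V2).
Formula: \Delta P = \frac{1}{2} \rho (V_1^2 - V_2^2)
Substituting knowns: -52.241 = 0.5·rho·(7.758² − 12.8²)/1000
Solving for rho: rho = 2·(-52.241·1000)/(7.758² − 12.8²) = 1008 kg/m³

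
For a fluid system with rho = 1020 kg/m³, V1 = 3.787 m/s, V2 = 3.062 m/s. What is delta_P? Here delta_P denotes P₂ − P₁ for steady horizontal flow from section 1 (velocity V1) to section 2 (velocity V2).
Formula: \Delta P = \frac{1}{2} \rho (V_1^2 - V_2^2)
delta_P = 0.5·1020·(3.787² − 3.062²)/1000 = 2.532 kPa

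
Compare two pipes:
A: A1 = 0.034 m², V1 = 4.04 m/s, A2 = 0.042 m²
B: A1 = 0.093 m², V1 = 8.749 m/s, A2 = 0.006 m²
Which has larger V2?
V2(A) = 3.27 m/s, V2(B) = 135.6 m/s. Answer: B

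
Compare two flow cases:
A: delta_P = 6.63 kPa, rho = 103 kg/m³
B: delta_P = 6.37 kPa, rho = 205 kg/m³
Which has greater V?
V(A) = 11.35 m/s, V(B) = 7.883 m/s. Answer: A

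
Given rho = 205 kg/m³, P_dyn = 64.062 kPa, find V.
Formula: P_{dyn} = \frac{1}{2} \rho V^2
Substituting knowns: 64.062 = 0.5·205·V²/1000
Solving for V: V = √(2·(64.062·1000)/205) = 25 m/s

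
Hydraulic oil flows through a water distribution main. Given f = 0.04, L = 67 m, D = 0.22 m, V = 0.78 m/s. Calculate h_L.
Formula: h_L = f \frac{L}{D} \frac{V^2}{2g}
h_L = 0.04·(67/0.22)·0.78²/(2·9.81) = 0.3777 m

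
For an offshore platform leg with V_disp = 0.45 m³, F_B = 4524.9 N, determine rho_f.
Formula: F_B = \rho_f g V_{disp}
Substituting knowns: 4524.9 = rho_f·9.81·0.45
Solving for rho_f: rho_f = 4524.9/(9.81·0.45) = 1025 kg/m³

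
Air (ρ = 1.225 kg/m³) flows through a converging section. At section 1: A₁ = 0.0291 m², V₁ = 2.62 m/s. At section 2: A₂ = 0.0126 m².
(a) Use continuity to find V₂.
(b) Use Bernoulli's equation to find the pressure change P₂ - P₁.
(a) Continuity: A₁V₁=A₂V₂ -> V₂=A₁V₁/A₂=0.0291*2.62/0.0126=6.05 m/s
(b) Bernoulli: P₂-P₁=0.5*rho*(V₁^2-V₂^2)/1000=0.5*1.225*(2.62^2-6.05^2)/1000=-0.01821 kPa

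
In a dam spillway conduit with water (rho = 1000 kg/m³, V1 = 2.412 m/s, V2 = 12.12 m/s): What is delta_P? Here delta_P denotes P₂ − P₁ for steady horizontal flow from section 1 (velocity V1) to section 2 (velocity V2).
Formula: \Delta P = \frac{1}{2} \rho (V_1^2 - V_2^2)
delta_P = 0.5·1000·(2.412² − 12.12²)/1000 = -70.54 kPa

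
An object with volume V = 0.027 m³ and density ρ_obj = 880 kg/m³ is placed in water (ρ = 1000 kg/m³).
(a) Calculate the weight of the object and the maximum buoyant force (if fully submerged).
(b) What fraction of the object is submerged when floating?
(a) W=rho_obj*g*V=880*9.81*0.027=233.1 N; F_B(max)=rho*g*V=1000*9.81*0.027=264.9 N
(b) Floating fraction=rho_obj/rho=880/1000=0.880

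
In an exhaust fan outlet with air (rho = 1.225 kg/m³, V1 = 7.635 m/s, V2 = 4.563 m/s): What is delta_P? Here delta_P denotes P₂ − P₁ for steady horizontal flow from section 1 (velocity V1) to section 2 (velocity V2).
Formula: \Delta P = \frac{1}{2} \rho (V_1^2 - V_2^2)
delta_P = 0.5·1.225·(7.635² − 4.563²)/1000 = 0.02295 kPa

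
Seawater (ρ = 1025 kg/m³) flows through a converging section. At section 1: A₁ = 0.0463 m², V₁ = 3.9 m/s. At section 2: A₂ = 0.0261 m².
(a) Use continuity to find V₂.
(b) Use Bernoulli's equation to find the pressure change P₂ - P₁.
(a) Continuity: A₁V₁=A₂V₂ -> V₂=A₁V₁/A₂=0.0463*3.9/0.0261=6.92 m/s
(b) Bernoulli: P₂-P₁=0.5*rho*(V₁^2-V₂^2)/1000=0.5*1025*(3.9^2-6.92^2)/1000=-16.75 kPa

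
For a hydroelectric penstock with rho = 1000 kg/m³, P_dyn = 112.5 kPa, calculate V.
Formula: P_{dyn} = \frac{1}{2} \rho V^2
Substituting knowns: 112.5 = 0.5·1000·V²/1000
Solving for V: V = √(2·(112.5·1000)/1000) = 15 m/s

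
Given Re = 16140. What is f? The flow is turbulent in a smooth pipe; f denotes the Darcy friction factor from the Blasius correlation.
Formula: f = \frac{0.316}{Re^{0.25}}
f = 0.316/16140^0.25 = 0.02804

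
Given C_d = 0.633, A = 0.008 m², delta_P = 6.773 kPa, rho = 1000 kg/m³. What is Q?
Formula: Q = C_d A \sqrt{\frac{2 \Delta P}{\rho}}
Q = 0.633·0.008·√(2·(6.773·1000)/1000)·1000 = 18.64 L/s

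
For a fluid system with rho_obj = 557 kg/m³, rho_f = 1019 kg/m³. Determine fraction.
Formula: f_{sub} = \frac{\rho_{obj}}{\rho_f}
fraction = 557/1019 = 0.5466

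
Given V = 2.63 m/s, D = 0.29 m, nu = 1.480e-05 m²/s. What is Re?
Formula: Re = \frac{V D}{\nu}
Re = 2.63·0.29/1.480e-05 = 51534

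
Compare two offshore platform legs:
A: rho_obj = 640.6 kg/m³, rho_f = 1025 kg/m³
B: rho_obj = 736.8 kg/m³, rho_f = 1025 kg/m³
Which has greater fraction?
fraction(A) = 0.625, fraction(B) = 0.7188. Answer: B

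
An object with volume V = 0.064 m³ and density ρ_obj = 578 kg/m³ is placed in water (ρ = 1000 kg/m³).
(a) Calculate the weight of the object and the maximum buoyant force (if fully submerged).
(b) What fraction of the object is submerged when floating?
(a) W=rho_obj*g*V=578*9.81*0.064=362.9 N; F_B(max)=rho*g*V=1000*9.81*0.064=627.8 N
(b) Floating fraction=rho_obj/rho=578/1000=0.578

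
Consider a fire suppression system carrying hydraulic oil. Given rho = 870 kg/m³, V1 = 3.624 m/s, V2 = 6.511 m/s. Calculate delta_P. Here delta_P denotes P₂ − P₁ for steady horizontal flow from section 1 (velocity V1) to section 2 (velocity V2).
Formula: \Delta P = \frac{1}{2} \rho (V_1^2 - V_2^2)
delta_P = 0.5·870·(3.624² − 6.511²)/1000 = -12.73 kPa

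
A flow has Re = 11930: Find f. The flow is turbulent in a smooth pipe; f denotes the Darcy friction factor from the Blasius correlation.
Formula: f = \frac{0.316}{Re^{0.25}}
f = 0.316/11930^0.25 = 0.03024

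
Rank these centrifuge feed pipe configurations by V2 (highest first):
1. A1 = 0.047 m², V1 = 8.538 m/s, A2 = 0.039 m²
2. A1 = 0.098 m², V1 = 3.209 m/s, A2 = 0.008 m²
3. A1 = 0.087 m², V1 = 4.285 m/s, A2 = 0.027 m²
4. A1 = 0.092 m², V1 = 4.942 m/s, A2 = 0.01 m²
Case 1: V2 = 10.29 m/s
Case 2: V2 = 39.31 m/s
Case 3: V2 = 13.81 m/s
Case 4: V2 = 45.47 m/s
Ranking (highest first): 4, 2, 3, 1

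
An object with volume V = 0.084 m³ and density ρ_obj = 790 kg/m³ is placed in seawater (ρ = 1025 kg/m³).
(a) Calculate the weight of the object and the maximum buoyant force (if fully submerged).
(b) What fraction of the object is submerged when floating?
(a) W=rho_obj*g*V=790*9.81*0.084=651.0 N; F_B(max)=rho*g*V=1025*9.81*0.084=844.6 N
(b) Floating fraction=rho_obj/rho=790/1025=0.771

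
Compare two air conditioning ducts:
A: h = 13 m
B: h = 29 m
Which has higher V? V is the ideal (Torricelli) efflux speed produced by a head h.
V(A) = 15.97 m/s, V(B) = 23.85 m/s. Answer: B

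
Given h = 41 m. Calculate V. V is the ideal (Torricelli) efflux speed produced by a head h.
Formula: V = \sqrt{2 g h}
V = √(2·9.81·41) = 28.36 m/s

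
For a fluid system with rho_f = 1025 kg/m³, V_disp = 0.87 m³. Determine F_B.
Formula: F_B = \rho_f g V_{disp}
F_B = 1025·9.81·0.87 = 8748 N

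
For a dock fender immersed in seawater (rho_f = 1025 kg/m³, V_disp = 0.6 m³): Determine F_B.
Formula: F_B = \rho_f g V_{disp}
F_B = 1025·9.81·0.6 = 6033 N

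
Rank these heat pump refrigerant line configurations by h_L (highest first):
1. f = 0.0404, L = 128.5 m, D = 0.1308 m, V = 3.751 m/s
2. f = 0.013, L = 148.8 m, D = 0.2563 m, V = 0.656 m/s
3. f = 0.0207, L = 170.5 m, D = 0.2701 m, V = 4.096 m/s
Case 1: h_L = 28.46 m
Case 2: h_L = 0.1655 m
Case 3: h_L = 11.17 m
Ranking (highest first): 1, 3, 2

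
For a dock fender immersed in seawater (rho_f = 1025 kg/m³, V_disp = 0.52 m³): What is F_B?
Formula: F_B = \rho_f g V_{disp}
F_B = 1025·9.81·0.52 = 5229 N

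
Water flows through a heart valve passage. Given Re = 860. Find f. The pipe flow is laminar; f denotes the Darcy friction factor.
Formula: f = \frac{64}{Re}
f = 64/860 = 0.07442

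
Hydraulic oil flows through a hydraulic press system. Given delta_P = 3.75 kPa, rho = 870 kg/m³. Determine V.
Formula: V = \sqrt{\frac{2 \Delta P}{\rho}}
V = √(2·(3.75·1000)/870) = 2.936 m/s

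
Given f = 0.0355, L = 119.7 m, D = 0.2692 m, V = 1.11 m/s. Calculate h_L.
Formula: h_L = f \frac{L}{D} \frac{V^2}{2g}
h_L = 0.0355·(119.7/0.2692)·1.11²/(2·9.81) = 0.9913 m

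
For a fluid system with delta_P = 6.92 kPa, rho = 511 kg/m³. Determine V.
Formula: V = \sqrt{\frac{2 \Delta P}{\rho}}
V = √(2·(6.92·1000)/511) = 5.204 m/s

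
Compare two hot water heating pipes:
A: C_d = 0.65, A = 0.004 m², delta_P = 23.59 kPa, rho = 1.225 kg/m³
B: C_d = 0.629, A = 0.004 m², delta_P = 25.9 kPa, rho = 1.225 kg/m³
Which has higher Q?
Q(A) = 510.3 L/s, Q(B) = 517.4 L/s. Answer: B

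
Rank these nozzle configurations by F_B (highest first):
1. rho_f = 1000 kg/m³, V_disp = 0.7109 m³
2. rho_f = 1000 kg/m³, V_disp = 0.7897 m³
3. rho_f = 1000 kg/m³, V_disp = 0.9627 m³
Case 1: F_B = 6974 N
Case 2: F_B = 7747 N
Case 3: F_B = 9444 N
Ranking (highest first): 3, 2, 1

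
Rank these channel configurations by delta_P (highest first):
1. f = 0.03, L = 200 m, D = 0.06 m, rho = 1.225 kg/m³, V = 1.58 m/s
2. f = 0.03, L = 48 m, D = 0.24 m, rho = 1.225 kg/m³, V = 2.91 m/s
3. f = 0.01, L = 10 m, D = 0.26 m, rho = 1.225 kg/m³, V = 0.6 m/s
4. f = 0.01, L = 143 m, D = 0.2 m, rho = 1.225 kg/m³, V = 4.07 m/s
Case 1: delta_P = 0.1529 kPa
Case 2: delta_P = 0.03112 kPa
Case 3: delta_P = 8.481e-05 kPa
Case 4: delta_P = 0.07254 kPa
Ranking (highest first): 1, 4, 2, 3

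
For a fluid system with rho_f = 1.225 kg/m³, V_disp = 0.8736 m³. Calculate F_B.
Formula: F_B = \rho_f g V_{disp}
F_B = 1.225·9.81·0.8736 = 10.5 N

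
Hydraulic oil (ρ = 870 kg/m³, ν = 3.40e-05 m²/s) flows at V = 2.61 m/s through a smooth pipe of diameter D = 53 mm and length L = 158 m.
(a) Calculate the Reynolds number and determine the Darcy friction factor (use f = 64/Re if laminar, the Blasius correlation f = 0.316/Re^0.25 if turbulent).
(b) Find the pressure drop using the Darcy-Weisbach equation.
(a) Re = V·D/ν = 2.61·0.053/3.40e-05 = 4068.5 → turbulent (Re > 4000); f = 0.316/Re^0.25 = 0.316/4068.5^0.25 = 0.039567
(b) Darcy-Weisbach: ΔP = f·(L/D)·½ρV²/1000 = 0.039567·(158/0.053)·½·870·2.61²/1000 = 349.5 kPa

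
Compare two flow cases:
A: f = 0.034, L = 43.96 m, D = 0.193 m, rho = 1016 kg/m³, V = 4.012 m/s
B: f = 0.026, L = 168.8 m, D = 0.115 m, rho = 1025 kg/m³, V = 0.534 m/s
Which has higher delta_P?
delta_P(A) = 63.32 kPa, delta_P(B) = 5.577 kPa. Answer: A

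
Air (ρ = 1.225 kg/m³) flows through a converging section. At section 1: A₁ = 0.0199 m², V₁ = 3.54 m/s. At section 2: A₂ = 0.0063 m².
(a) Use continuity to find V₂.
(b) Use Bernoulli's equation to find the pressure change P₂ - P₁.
(a) Continuity: A₁V₁=A₂V₂ -> V₂=A₁V₁/A₂=0.0199*3.54/0.0063=11.18 m/s
(b) Bernoulli: P₂-P₁=0.5*rho*(V₁^2-V₂^2)/1000=0.5*1.225*(3.54^2-11.18^2)/1000=-0.06888 kPa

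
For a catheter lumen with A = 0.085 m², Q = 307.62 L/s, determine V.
Formula: Q = A V
Substituting knowns: 307.62 = 0.085·V·1000
Solving for V: V = (307.62/1000)/0.085 = 3.619 m/s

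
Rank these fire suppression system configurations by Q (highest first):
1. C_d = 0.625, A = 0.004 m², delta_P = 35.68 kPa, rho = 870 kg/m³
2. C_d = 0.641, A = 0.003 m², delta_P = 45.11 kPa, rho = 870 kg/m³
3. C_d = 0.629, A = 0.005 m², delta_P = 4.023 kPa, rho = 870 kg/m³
Case 1: Q = 22.64 L/s
Case 2: Q = 19.58 L/s
Case 3: Q = 9.564 L/s
Ranking (highest first): 1, 2, 3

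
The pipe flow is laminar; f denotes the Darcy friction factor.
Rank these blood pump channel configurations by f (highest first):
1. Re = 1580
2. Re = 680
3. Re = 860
Case 1: f = 0.04051
Case 2: f = 0.09412
Case 3: f = 0.07442
Ranking (highest first): 2, 3, 1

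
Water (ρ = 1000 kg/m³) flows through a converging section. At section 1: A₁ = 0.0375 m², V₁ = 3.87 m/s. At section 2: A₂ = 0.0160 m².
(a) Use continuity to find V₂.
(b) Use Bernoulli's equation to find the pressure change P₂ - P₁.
(a) Continuity: A₁V₁=A₂V₂ -> V₂=A₁V₁/A₂=0.0375*3.87/0.0160=9.07 m/s
(b) Bernoulli: P₂-P₁=0.5*rho*(V₁^2-V₂^2)/1000=0.5*1000*(3.87^2-9.07^2)/1000=-33.64 kPa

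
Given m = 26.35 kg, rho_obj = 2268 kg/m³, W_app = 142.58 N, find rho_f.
Formula: W_{app} = mg\left(1 - \frac{\rho_f}{\rho_{obj}}\right)
Substituting knowns: 142.58 = 26.35·9.81·(1 − rho_f/2268)
Solving for rho_f: rho_f = 2268·(1 − 142.58/(26.35·9.81)) = 1017 kg/m³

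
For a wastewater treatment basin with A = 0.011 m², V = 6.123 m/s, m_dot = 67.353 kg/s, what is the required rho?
Formula: \dot{m} = \rho A V
Substituting knowns: 67.353 = rho·0.011·6.123
Solving for rho: rho = 67.353/(0.011·6.123) = 1000 kg/m³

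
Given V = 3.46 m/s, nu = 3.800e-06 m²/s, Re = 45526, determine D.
Formula: Re = \frac{V D}{\nu}
Substituting knowns: 45526 = 3.46·D/3.800e-06
Solving for D: D = 45526·3.800e-06/3.46 = 0.05 m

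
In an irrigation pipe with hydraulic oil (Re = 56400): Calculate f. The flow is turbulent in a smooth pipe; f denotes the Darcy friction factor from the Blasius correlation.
Formula: f = \frac{0.316}{Re^{0.25}}
f = 0.316/56400^0.25 = 0.02051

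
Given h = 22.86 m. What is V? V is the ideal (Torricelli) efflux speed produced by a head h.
Formula: V = \sqrt{2 g h}
V = √(2·9.81·22.86) = 21.18 m/s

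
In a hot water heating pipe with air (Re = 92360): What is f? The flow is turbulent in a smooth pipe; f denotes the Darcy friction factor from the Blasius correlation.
Formula: f = \frac{0.316}{Re^{0.25}}
f = 0.316/92360^0.25 = 0.01813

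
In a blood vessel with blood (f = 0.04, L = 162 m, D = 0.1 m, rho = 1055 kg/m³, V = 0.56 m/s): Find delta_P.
Formula: \Delta P = f \frac{L}{D} \frac{\rho V^2}{2}
delta_P = 0.04·(162/0.1)·0.5·1055·0.56²/1000 = 10.72 kPa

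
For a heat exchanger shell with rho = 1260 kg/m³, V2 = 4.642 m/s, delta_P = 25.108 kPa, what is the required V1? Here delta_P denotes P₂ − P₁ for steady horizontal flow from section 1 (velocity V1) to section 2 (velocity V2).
Formula: \Delta P = \frac{1}{2} \rho (V_1^2 - V_2^2)
Substituting knowns: 25.108 = 0.5·1260·(V1² − 4.642²)/1000
Solving for V1: V1 = √(4.642² + 2·(25.108·1000)/1260) = 7.836 m/s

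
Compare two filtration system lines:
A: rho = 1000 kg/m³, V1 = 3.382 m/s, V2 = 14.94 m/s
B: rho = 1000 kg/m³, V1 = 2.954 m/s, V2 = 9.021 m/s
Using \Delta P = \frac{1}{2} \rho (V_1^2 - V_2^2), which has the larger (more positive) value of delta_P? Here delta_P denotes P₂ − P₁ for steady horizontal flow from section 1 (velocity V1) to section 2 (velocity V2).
delta_P(A) = -105.9 kPa, delta_P(B) = -36.33 kPa. Answer: B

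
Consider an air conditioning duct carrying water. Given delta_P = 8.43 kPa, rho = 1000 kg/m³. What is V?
Formula: V = \sqrt{\frac{2 \Delta P}{\rho}}
V = √(2·(8.43·1000)/1000) = 4.106 m/s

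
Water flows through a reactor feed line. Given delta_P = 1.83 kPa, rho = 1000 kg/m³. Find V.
Formula: V = \sqrt{\frac{2 \Delta P}{\rho}}
V = √(2·(1.83·1000)/1000) = 1.913 m/s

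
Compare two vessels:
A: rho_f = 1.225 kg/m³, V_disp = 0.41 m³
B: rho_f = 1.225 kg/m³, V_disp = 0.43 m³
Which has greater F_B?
F_B(A) = 4.927 N, F_B(B) = 5.167 N. Answer: B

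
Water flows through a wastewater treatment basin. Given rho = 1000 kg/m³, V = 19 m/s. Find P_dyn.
Formula: P_{dyn} = \frac{1}{2} \rho V^2
P_dyn = 0.5·1000·19²/1000 = 180.5 kPa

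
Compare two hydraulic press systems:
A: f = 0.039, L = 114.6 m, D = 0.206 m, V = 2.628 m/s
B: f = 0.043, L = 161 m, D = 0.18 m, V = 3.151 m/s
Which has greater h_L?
h_L(A) = 7.637 m, h_L(B) = 19.46 m. Answer: B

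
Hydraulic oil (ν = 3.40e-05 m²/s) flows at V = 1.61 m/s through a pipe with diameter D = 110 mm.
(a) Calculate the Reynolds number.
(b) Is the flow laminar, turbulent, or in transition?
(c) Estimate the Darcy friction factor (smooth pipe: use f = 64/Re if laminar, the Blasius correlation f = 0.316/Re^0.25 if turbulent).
(a) Re = V·D/ν = 1.61·0.11/3.40e-05 = 5208.8
(b) Flow regime: turbulent (Re > 4000)
(c) Friction factor: f = 0.316/Re^0.25 = 0.316/5208.8^0.25 = 0.0372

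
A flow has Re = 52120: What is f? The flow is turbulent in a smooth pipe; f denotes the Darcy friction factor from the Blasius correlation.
Formula: f = \frac{0.316}{Re^{0.25}}
f = 0.316/52120^0.25 = 0.02091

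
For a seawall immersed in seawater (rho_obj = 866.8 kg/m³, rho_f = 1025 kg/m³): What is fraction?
Formula: f_{sub} = \frac{\rho_{obj}}{\rho_f}
fraction = 866.8/1025 = 0.8457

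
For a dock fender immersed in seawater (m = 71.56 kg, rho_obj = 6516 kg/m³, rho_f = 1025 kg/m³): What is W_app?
Formula: W_{app} = mg\left(1 - \frac{\rho_f}{\rho_{obj}}\right)
W_app = 71.56·9.81·(1 − 1025/6516) = 591.6 N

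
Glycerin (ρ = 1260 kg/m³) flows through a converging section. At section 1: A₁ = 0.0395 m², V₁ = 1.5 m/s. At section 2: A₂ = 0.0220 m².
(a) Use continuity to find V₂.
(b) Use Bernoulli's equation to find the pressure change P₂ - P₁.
(a) Continuity: A₁V₁=A₂V₂ -> V₂=A₁V₁/A₂=0.0395*1.5/0.0220=2.69 m/s
(b) Bernoulli: P₂-P₁=0.5*rho*(V₁^2-V₂^2)/1000=0.5*1260*(1.5^2-2.69^2)/1000=-3.141 kPa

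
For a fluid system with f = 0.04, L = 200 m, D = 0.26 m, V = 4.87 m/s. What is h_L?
Formula: h_L = f \frac{L}{D} \frac{V^2}{2g}
h_L = 0.04·(200/0.26)·4.87²/(2·9.81) = 37.19 m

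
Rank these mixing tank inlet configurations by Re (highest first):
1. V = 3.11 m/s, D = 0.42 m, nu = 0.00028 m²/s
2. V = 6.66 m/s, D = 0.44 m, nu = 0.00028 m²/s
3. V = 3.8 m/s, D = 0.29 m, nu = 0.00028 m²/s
Case 1: Re = 4665
Case 2: Re = 10466
Case 3: Re = 3936
Ranking (highest first): 2, 1, 3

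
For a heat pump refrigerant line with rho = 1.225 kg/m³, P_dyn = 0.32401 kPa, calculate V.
Formula: P_{dyn} = \frac{1}{2} \rho V^2
Substituting knowns: 0.32401 = 0.5·1.225·V²/1000
Solving for V: V = √(2·(0.32401·1000)/1.225) = 23 m/s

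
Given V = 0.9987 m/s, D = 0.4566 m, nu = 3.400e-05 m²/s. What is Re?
Formula: Re = \frac{V D}{\nu}
Re = 0.9987·0.4566/3.400e-05 = 13412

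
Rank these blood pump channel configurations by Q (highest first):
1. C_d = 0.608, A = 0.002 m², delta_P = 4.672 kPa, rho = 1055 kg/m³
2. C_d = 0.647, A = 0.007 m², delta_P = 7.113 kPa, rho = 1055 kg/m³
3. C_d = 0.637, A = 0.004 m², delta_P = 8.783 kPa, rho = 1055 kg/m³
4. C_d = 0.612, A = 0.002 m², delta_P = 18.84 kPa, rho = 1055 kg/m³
Case 1: Q = 3.619 L/s
Case 2: Q = 16.63 L/s
Case 3: Q = 10.4 L/s
Case 4: Q = 7.315 L/s
Ranking (highest first): 2, 3, 4, 1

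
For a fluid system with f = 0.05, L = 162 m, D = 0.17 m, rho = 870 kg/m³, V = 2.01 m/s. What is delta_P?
Formula: \Delta P = f \frac{L}{D} \frac{\rho V^2}{2}
delta_P = 0.05·(162/0.17)·0.5·870·2.01²/1000 = 83.74 kPa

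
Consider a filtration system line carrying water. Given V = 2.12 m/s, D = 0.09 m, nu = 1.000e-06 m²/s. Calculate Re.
Formula: Re = \frac{V D}{\nu}
Re = 2.12·0.09/1.000e-06 = 190800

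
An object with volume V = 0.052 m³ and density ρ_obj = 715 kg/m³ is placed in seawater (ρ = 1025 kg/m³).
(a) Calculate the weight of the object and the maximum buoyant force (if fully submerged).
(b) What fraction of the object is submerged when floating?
(a) W=rho_obj*g*V=715*9.81*0.052=364.7 N; F_B(max)=rho*g*V=1025*9.81*0.052=522.9 N
(b) Floating fraction=rho_obj/rho=715/1025=0.698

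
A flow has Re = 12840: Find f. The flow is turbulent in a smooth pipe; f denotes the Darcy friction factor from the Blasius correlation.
Formula: f = \frac{0.316}{Re^{0.25}}
f = 0.316/12840^0.25 = 0.02969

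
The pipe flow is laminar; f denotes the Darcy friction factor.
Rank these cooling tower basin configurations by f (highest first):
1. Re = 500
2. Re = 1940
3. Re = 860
Case 1: f = 0.128
Case 2: f = 0.03299
Case 3: f = 0.07442
Ranking (highest first): 1, 3, 2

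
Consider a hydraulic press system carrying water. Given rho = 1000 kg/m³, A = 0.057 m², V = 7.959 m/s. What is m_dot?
Formula: \dot{m} = \rho A V
m_dot = 1000·0.057·7.959 = 453.7 kg/s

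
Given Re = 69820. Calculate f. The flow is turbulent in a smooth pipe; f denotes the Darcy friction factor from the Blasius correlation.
Formula: f = \frac{0.316}{Re^{0.25}}
f = 0.316/69820^0.25 = 0.01944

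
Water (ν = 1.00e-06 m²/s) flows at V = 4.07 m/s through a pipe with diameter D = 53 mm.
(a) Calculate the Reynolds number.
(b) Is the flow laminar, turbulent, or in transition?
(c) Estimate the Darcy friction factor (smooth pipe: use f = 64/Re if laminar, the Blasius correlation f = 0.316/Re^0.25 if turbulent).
(a) Re = V·D/ν = 4.07·0.053/1.00e-06 = 215710
(b) Flow regime: turbulent (Re > 4000)
(c) Friction factor: f = 0.316/Re^0.25 = 0.316/215710^0.25 = 0.01466 (Blasius is strictly valid for Re ≲ 1e5; used here as the smooth-pipe estimate the problem specifies)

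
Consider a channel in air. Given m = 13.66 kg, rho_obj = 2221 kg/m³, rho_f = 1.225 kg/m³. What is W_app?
Formula: W_{app} = mg\left(1 - \frac{\rho_f}{\rho_{obj}}\right)
W_app = 13.66·9.81·(1 − 1.225/2221) = 133.9 N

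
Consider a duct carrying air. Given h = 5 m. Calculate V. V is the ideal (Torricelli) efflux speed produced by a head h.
Formula: V = \sqrt{2 g h}
V = √(2·9.81·5) = 9.905 m/s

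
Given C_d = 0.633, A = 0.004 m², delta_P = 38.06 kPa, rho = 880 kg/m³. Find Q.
Formula: Q = C_d A \sqrt{\frac{2 \Delta P}{\rho}}
Q = 0.633·0.004·√(2·(38.06·1000)/880)·1000 = 23.55 L/s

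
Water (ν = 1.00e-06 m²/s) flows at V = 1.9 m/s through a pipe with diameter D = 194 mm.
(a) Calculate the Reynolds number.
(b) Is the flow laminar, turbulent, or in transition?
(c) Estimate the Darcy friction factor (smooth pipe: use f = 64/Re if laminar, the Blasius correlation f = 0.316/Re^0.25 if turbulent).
(a) Re = V·D/ν = 1.9·0.194/1.00e-06 = 368600
(b) Flow regime: turbulent (Re > 4000)
(c) Friction factor: f = 0.316/Re^0.25 = 0.316/368600^0.25 = 0.01282 (Blasius is strictly valid for Re ≲ 1e5; used here as the smooth-pipe estimate the problem specifies)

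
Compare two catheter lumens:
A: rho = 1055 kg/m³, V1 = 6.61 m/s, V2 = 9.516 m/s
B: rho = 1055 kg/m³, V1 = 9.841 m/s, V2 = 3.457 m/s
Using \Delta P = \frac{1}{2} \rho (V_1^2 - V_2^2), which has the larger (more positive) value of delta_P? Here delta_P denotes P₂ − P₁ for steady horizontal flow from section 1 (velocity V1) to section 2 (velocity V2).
delta_P(A) = -24.72 kPa, delta_P(B) = 44.78 kPa. Answer: B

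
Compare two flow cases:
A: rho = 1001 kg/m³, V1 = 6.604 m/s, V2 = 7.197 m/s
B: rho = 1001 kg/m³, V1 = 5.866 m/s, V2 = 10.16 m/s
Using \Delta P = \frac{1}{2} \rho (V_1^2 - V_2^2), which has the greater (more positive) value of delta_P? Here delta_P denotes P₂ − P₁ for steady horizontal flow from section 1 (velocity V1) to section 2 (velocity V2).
delta_P(A) = -4.096 kPa, delta_P(B) = -34.44 kPa. Answer: A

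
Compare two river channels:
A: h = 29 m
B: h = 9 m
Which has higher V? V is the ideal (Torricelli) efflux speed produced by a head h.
V(A) = 23.85 m/s, V(B) = 13.29 m/s. Answer: A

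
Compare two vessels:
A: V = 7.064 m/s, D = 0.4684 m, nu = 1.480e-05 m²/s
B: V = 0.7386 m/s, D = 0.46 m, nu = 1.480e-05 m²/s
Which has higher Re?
Re(A) = 223566, Re(B) = 22956. Answer: A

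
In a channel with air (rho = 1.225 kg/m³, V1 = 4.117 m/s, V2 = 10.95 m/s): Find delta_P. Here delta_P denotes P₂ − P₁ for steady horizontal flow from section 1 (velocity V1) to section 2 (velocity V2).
Formula: \Delta P = \frac{1}{2} \rho (V_1^2 - V_2^2)
delta_P = 0.5·1.225·(4.117² − 10.95²)/1000 = -0.06306 kPa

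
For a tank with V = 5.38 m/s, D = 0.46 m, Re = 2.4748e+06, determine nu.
Formula: Re = \frac{V D}{\nu}
Substituting knowns: 2.4748e+06 = 5.38·0.46/nu
Solving for nu: nu = 5.38·0.46/2.4748e+06 = 1.000e-06 m²/s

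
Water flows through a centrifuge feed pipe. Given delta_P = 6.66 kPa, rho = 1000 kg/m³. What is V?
Formula: V = \sqrt{\frac{2 \Delta P}{\rho}}
V = √(2·(6.66·1000)/1000) = 3.65 m/s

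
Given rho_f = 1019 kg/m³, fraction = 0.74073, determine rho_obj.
Formula: f_{sub} = \frac{\rho_{obj}}{\rho_f}
Substituting knowns: 0.74073 = rho_obj/1019
Solving for rho_obj: rho_obj = 0.74073·1019 = 754.8 kg/m³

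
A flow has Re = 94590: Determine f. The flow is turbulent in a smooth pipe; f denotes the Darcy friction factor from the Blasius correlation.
Formula: f = \frac{0.316}{Re^{0.25}}
f = 0.316/94590^0.25 = 0.01802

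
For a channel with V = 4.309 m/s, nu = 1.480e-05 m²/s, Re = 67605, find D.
Formula: Re = \frac{V D}{\nu}
Substituting knowns: 67605 = 4.309·D/1.480e-05
Solving for D: D = 67605·1.480e-05/4.309 = 0.2322 m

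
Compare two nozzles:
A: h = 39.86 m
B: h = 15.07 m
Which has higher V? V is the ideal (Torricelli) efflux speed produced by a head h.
V(A) = 27.97 m/s, V(B) = 17.2 m/s. Answer: A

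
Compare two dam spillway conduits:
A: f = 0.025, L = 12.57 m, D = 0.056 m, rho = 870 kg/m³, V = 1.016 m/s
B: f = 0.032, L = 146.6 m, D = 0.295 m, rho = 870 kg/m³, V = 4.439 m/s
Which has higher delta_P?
delta_P(A) = 2.52 kPa, delta_P(B) = 136.3 kPa. Answer: B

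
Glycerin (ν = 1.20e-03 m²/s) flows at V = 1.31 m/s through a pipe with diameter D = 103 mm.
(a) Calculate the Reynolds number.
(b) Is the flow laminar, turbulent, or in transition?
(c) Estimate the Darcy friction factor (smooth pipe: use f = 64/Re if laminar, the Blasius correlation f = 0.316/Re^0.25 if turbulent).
(a) Re = V·D/ν = 1.31·0.103/1.20e-03 = 112.44
(b) Flow regime: laminar (Re < 2300)
(c) Friction factor: f = 64/Re = 64/112.44 = 0.5692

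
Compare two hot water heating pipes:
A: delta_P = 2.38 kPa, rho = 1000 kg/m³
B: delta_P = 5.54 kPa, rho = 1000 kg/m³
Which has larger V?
V(A) = 2.182 m/s, V(B) = 3.329 m/s. Answer: B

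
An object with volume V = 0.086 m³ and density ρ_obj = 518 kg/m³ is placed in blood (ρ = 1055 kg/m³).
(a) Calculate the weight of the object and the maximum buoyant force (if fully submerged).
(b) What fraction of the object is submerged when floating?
(a) W=rho_obj*g*V=518*9.81*0.086=437.0 N; F_B(max)=rho*g*V=1055*9.81*0.086=890.1 N
(b) Floating fraction=rho_obj/rho=518/1055=0.491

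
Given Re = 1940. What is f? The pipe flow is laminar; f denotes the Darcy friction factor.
Formula: f = \frac{64}{Re}
f = 64/1940 = 0.03299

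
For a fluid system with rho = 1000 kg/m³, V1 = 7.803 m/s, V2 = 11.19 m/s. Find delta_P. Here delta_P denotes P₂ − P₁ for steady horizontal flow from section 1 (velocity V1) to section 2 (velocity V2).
Formula: \Delta P = \frac{1}{2} \rho (V_1^2 - V_2^2)
delta_P = 0.5·1000·(7.803² − 11.19²)/1000 = -32.16 kPa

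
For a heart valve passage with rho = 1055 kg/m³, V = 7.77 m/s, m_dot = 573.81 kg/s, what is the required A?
Formula: \dot{m} = \rho A V
Substituting knowns: 573.81 = 1055·A·7.77
Solving for A: A = 573.81/(1055·7.77) = 0.07 m²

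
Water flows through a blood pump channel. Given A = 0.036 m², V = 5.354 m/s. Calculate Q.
Formula: Q = A V
Q = 0.036·5.354·1000 = 192.7 L/s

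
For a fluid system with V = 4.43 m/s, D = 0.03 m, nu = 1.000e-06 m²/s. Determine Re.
Formula: Re = \frac{V D}{\nu}
Re = 4.43·0.03/1.000e-06 = 132900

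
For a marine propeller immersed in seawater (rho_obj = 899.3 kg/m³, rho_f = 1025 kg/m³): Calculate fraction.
Formula: f_{sub} = \frac{\rho_{obj}}{\rho_f}
fraction = 899.3/1025 = 0.8774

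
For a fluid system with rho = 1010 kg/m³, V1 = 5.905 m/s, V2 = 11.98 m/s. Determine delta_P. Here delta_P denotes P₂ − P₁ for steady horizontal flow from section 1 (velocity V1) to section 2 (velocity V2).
Formula: \Delta P = \frac{1}{2} \rho (V_1^2 - V_2^2)
delta_P = 0.5·1010·(5.905² − 11.98²)/1000 = -54.87 kPa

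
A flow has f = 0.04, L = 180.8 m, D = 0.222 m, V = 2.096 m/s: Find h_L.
Formula: h_L = f \frac{L}{D} \frac{V^2}{2g}
h_L = 0.04·(180.8/0.222)·2.096²/(2·9.81) = 7.294 m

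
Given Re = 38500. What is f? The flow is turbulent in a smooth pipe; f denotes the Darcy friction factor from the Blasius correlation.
Formula: f = \frac{0.316}{Re^{0.25}}
f = 0.316/38500^0.25 = 0.02256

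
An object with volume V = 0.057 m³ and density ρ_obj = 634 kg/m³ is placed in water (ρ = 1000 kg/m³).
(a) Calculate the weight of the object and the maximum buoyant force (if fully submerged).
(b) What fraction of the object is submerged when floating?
(a) W=rho_obj*g*V=634*9.81*0.057=354.5 N; F_B(max)=rho*g*V=1000*9.81*0.057=559.2 N
(b) Floating fraction=rho_obj/rho=634/1000=0.634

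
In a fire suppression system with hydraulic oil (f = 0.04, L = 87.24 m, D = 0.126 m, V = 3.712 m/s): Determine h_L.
Formula: h_L = f \frac{L}{D} \frac{V^2}{2g}
h_L = 0.04·(87.24/0.126)·3.712²/(2·9.81) = 19.45 m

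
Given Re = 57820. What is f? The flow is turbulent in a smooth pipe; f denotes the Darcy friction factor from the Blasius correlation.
Formula: f = \frac{0.316}{Re^{0.25}}
f = 0.316/57820^0.25 = 0.02038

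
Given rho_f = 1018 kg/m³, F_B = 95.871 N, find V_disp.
Formula: F_B = \rho_f g V_{disp}
Substituting knowns: 95.871 = 1018·9.81·V_disp
Solving for V_disp: V_disp = 95.871/(1018·9.81) = 0.0096 m³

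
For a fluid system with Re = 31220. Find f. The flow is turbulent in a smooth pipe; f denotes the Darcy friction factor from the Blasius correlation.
Formula: f = \frac{0.316}{Re^{0.25}}
f = 0.316/31220^0.25 = 0.02377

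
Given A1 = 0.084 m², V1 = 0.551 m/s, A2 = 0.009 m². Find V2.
Formula: V_2 = \frac{A_1 V_1}{A_2}
V2 = 0.084·0.551/0.009 = 5.143 m/s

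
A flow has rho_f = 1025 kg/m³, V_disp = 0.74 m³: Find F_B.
Formula: F_B = \rho_f g V_{disp}
F_B = 1025·9.81·0.74 = 7441 N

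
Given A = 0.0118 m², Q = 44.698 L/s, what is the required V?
Formula: Q = A V
Substituting knowns: 44.698 = 0.0118·V·1000
Solving for V: V = (44.698/1000)/0.0118 = 3.788 m/s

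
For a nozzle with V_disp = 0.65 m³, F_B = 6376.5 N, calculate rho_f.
Formula: F_B = \rho_f g V_{disp}
Substituting knowns: 6376.5 = rho_f·9.81·0.65
Solving for rho_f: rho_f = 6376.5/(9.81·0.65) = 1000 kg/m³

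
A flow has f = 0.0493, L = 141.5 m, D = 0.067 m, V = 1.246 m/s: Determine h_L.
Formula: h_L = f \frac{L}{D} \frac{V^2}{2g}
h_L = 0.0493·(141.5/0.067)·1.246²/(2·9.81) = 8.239 m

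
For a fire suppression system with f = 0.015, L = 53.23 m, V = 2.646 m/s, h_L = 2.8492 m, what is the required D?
Formula: h_L = f \frac{L}{D} \frac{V^2}{2g}
Substituting knowns: 2.8492 = 0.015·(53.23/D)·2.646²/(2·9.81)
Solving for D: D = 0.015·53.23·2.646²/(2·9.81·2.8492) = 0.1 m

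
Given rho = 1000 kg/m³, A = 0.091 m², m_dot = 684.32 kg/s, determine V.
Formula: \dot{m} = \rho A V
Substituting knowns: 684.32 = 1000·0.091·V
Solving for V: V = 684.32/(1000·0.091) = 7.52 m/s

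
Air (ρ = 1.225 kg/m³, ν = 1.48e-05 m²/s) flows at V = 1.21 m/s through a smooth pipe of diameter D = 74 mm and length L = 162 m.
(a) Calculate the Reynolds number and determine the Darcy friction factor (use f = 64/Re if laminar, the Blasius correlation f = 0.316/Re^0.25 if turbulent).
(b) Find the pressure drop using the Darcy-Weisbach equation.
(a) Re = V·D/ν = 1.21·0.074/1.48e-05 = 6050 → turbulent (Re > 4000); f = 0.316/Re^0.25 = 0.316/6050^0.25 = 0.03583
(b) Darcy-Weisbach: ΔP = f·(L/D)·½ρV²/1000 = 0.03583·(162/0.074)·½·1.225·1.21²/1000 = 0.07034 kPa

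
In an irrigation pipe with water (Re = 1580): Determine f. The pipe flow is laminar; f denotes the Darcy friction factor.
Formula: f = \frac{64}{Re}
f = 64/1580 = 0.04051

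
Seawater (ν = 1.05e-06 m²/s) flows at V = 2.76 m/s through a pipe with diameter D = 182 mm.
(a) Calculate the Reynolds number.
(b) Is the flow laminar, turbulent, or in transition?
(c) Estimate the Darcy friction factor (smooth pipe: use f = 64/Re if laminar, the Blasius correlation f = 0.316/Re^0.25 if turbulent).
(a) Re = V·D/ν = 2.76·0.182/1.05e-06 = 478400
(b) Flow regime: turbulent (Re > 4000)
(c) Friction factor: f = 0.316/Re^0.25 = 0.316/478400^0.25 = 0.01202 (Blasius is strictly valid for Re ≲ 1e5; used here as the smooth-pipe estimate the problem specifies)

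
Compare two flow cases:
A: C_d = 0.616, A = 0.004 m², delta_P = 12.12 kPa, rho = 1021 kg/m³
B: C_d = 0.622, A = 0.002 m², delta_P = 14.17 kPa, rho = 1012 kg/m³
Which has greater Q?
Q(A) = 12.01 L/s, Q(B) = 6.583 L/s. Answer: A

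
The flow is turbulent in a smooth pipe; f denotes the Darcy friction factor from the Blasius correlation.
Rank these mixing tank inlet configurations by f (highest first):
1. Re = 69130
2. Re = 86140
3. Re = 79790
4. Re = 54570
Case 1: f = 0.01949
Case 2: f = 0.01845
Case 3: f = 0.0188
Case 4: f = 0.02068
Ranking (highest first): 4, 1, 3, 2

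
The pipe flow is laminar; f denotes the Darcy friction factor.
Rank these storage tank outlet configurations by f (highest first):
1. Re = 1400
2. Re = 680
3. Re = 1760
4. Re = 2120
Case 1: f = 0.04571
Case 2: f = 0.09412
Case 3: f = 0.03636
Case 4: f = 0.03019
Ranking (highest first): 2, 1, 3, 4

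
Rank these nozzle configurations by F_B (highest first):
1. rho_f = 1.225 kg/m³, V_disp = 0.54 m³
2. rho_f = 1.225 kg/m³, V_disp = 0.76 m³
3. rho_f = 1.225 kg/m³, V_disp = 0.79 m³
Case 1: F_B = 6.489 N
Case 2: F_B = 9.133 N
Case 3: F_B = 9.494 N
Ranking (highest first): 3, 2, 1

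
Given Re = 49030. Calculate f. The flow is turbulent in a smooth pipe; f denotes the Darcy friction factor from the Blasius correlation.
Formula: f = \frac{0.316}{Re^{0.25}}
f = 0.316/49030^0.25 = 0.02124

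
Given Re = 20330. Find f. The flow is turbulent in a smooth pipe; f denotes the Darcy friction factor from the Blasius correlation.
Formula: f = \frac{0.316}{Re^{0.25}}
f = 0.316/20330^0.25 = 0.02646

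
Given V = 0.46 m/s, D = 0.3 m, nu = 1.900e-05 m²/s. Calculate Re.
Formula: Re = \frac{V D}{\nu}
Re = 0.46·0.3/1.900e-05 = 7263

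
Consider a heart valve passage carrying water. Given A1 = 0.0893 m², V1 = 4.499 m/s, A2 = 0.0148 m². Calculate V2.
Formula: V_2 = \frac{A_1 V_1}{A_2}
V2 = 0.0893·4.499/0.0148 = 27.15 m/s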